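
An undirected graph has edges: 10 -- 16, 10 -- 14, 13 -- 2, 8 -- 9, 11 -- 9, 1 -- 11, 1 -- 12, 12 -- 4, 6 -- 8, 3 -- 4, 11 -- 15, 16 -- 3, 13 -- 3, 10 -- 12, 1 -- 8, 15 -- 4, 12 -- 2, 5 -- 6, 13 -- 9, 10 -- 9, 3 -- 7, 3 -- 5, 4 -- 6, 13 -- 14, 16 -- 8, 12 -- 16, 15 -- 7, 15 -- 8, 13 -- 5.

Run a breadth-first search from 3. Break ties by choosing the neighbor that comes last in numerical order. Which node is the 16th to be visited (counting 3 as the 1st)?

11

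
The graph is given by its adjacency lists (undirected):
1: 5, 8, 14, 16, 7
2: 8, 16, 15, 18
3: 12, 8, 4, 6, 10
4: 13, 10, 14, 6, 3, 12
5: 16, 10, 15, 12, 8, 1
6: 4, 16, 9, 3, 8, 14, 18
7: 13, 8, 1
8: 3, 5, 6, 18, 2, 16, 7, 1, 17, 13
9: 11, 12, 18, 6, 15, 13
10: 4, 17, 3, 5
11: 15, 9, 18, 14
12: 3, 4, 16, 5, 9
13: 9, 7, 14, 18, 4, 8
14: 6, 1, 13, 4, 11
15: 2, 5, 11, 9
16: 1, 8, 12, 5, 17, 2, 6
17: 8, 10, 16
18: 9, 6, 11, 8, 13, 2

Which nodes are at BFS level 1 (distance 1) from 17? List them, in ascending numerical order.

Level 0: 17
Level 1: 8, 10, 16
Level 2: 1, 2, 3, 4, 5, 6, 7, 12, 13, 18
Level 3: 9, 11, 14, 15

8, 10, 16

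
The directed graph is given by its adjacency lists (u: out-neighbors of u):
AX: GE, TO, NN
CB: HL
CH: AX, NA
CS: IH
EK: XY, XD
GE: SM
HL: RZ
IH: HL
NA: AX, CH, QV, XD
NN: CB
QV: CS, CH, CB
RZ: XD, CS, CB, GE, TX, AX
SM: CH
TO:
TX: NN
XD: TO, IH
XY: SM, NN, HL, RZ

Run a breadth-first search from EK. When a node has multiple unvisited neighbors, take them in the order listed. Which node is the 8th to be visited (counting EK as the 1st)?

Visit EK; enqueue XY, XD → queue [XY, XD]
Visit XY; enqueue SM, NN, HL, RZ → queue [XD, SM, NN, HL, RZ]
Visit XD; enqueue TO, IH → queue [SM, NN, HL, RZ, TO, IH]
Visit SM; enqueue CH → queue [NN, HL, RZ, TO, IH, CH]
Visit NN; enqueue CB → queue [HL, RZ, TO, IH, CH, CB]
Visit HL → queue [RZ, TO, IH, CH, CB]
Visit RZ; enqueue CS, GE, TX, AX → queue [TO, IH, CH, CB, CS, GE, TX, AX]
Visit TO → queue [IH, CH, CB, CS, GE, TX, AX]
Visit IH → queue [CH, CB, CS, GE, TX, AX]
Visit CH; enqueue NA → queue [CB, CS, GE, TX, AX, NA]
Visit CB → queue [CS, GE, TX, AX, NA]
Visit CS → queue [GE, TX, AX, NA]
Visit GE → queue [TX, AX, NA]
Visit TX → queue [AX, NA]
Visit AX → queue [NA]
Visit NA; enqueue QV → queue [QV]
Visit QV → queue []

Visit order: EK, XY, XD, SM, NN, HL, RZ, TO, IH, CH, CB, CS, GE, TX, AX, NA, QV

TO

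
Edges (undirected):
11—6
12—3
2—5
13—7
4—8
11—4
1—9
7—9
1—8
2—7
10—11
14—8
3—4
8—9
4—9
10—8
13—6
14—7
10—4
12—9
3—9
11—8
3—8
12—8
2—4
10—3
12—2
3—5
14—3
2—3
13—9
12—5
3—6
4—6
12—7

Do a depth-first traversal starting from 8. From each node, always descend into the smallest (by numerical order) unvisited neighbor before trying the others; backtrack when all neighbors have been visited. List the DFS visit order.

8 1 9 3 2 4 6 11 10 13 7 12 5 14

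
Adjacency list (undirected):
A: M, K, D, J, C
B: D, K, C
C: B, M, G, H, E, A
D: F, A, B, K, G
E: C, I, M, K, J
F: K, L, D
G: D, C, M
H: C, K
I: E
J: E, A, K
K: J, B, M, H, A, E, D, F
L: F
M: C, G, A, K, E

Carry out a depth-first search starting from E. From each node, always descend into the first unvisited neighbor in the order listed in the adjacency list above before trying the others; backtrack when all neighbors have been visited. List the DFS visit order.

Visit E
E → C
C → B
B → D
D → F
F → K
K → J
J → A
A → M
M → G
K → H
F → L
E → I

E, C, B, D, F, K, J, A, M, G, H, L, I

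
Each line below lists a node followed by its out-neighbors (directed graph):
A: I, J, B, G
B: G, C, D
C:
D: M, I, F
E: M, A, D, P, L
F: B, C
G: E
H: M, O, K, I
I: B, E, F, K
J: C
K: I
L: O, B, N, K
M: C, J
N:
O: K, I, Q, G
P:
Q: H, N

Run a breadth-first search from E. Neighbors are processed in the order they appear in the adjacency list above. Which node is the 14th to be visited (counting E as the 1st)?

N

Visit E; enqueue M, A, D, P, L → queue [M, A, D, P, L]
Visit M; enqueue C, J → queue [A, D, P, L, C, J]
Visit A; enqueue I, B, G → queue [D, P, L, C, J, I, B, G]
Visit D; enqueue F → queue [P, L, C, J, I, B, G, F]
Visit P → queue [L, C, J, I, B, G, F]
Visit L; enqueue O, N, K → queue [C, J, I, B, G, F, O, N, K]
Visit C → queue [J, I, B, G, F, O, N, K]
Visit J → queue [I, B, G, F, O, N, K]
Visit I → queue [B, G, F, O, N, K]
Visit B → queue [G, F, O, N, K]
Visit G → queue [F, O, N, K]
Visit F → queue [O, N, K]
Visit O; enqueue Q → queue [N, K, Q]
Visit N → queue [K, Q]
Visit K → queue [Q]
Visit Q; enqueue H → queue [H]
Visit H → queue []

Visit order: E, M, A, D, P, L, C, J, I, B, G, F, O, N, K, Q, H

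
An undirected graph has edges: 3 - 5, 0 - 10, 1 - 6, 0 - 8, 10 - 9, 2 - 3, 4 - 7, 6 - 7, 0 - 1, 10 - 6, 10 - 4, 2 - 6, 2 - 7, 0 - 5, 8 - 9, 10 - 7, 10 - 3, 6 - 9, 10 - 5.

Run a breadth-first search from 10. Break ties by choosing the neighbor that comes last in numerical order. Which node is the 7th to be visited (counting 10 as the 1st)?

3

Visit 10; enqueue 9, 7, 6, 5, 4, 3, 0 → queue [9, 7, 6, 5, 4, 3, 0]
Visit 9; enqueue 8 → queue [7, 6, 5, 4, 3, 0, 8]
Visit 7; enqueue 2 → queue [6, 5, 4, 3, 0, 8, 2]
Visit 6; enqueue 1 → queue [5, 4, 3, 0, 8, 2, 1]
Visit 5 → queue [4, 3, 0, 8, 2, 1]
Visit 4 → queue [3, 0, 8, 2, 1]
Visit 3 → queue [0, 8, 2, 1]
Visit 0 → queue [8, 2, 1]
Visit 8 → queue [2, 1]
Visit 2 → queue [1]
Visit 1 → queue []

Visit order: 10, 9, 7, 6, 5, 4, 3, 0, 8, 2, 1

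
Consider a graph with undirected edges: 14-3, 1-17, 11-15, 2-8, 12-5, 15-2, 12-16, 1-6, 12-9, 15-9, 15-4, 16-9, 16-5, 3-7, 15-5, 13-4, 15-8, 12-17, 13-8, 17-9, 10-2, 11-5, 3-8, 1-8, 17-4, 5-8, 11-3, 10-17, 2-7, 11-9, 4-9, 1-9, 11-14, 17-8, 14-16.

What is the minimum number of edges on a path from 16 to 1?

Level 0: 16
Level 1: 5, 9, 12, 14
Level 2: 1, 3, 4, 8, 11, 15, 17
Level 3: 2, 6, 7, 10, 13
1 first appears at level 2.

2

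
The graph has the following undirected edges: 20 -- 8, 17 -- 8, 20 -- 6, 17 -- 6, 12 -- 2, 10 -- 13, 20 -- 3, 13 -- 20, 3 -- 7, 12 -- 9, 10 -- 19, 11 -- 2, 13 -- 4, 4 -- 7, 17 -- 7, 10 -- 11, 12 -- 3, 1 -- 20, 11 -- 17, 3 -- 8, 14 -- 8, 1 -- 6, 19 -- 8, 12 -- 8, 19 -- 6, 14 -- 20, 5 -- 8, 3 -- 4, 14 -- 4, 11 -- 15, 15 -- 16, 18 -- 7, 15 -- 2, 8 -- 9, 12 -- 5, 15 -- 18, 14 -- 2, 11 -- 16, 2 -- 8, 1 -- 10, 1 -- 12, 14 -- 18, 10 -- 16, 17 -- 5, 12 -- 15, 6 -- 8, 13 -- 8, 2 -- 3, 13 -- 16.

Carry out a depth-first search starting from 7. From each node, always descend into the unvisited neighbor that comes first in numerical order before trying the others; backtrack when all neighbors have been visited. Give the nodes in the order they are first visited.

7 3 2 8 5 12 1 6 17 11 10 13 4 14 18 15 16 20 19 9

Visit 7
7 → 3
3 → 2
2 → 8
8 → 5
5 → 12
12 → 1
1 → 6
6 → 17
17 → 11
11 → 10
10 → 13
13 → 4
4 → 14
14 → 18
18 → 15
15 → 16
14 → 20
10 → 19
12 → 9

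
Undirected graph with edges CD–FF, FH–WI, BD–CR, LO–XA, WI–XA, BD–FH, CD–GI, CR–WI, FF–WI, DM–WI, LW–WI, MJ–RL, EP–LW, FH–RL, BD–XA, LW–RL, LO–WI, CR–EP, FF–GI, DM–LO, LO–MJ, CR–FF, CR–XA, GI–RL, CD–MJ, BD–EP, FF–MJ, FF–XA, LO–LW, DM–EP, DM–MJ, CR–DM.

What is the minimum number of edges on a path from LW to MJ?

Level 0: LW
Level 1: EP, LO, RL, WI
Level 2: BD, CR, DM, FF, FH, GI, MJ, XA
Level 3: CD
MJ first appears at level 2.

2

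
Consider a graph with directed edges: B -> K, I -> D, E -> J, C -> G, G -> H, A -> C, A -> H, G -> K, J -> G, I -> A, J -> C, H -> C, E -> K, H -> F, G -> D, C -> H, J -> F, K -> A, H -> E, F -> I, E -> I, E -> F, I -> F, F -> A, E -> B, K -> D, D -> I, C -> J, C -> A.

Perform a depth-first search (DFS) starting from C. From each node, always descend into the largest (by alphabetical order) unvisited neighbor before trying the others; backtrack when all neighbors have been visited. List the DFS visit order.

Visit C
C → J
J → G
G → K
K → D
D → I
I → F
F → A
A → H
H → E
E → B

C -> J -> G -> K -> D -> I -> F -> A -> H -> E -> B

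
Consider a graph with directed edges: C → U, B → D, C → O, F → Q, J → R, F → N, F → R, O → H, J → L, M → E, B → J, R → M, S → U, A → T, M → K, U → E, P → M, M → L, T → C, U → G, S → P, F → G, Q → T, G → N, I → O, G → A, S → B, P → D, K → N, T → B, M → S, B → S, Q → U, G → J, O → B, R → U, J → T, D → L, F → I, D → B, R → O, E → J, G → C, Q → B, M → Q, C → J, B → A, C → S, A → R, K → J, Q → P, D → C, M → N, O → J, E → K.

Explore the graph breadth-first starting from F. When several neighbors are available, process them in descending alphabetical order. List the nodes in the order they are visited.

Visit F; enqueue R, Q, N, I, G → queue [R, Q, N, I, G]
Visit R; enqueue U, O, M → queue [Q, N, I, G, U, O, M]
Visit Q; enqueue T, P, B → queue [N, I, G, U, O, M, T, P, B]
Visit N → queue [I, G, U, O, M, T, P, B]
Visit I → queue [G, U, O, M, T, P, B]
Visit G; enqueue J, C, A → queue [U, O, M, T, P, B, J, C, A]
Visit U; enqueue E → queue [O, M, T, P, B, J, C, A, E]
Visit O; enqueue H → queue [M, T, P, B, J, C, A, E, H]
Visit M; enqueue S, L, K → queue [T, P, B, J, C, A, E, H, S, L, K]
Visit T → queue [P, B, J, C, A, E, H, S, L, K]
Visit P; enqueue D → queue [B, J, C, A, E, H, S, L, K, D]
Visit B → queue [J, C, A, E, H, S, L, K, D]
Visit J → queue [C, A, E, H, S, L, K, D]
Visit C → queue [A, E, H, S, L, K, D]
Visit A → queue [E, H, S, L, K, D]
Visit E → queue [H, S, L, K, D]
Visit H → queue [S, L, K, D]
Visit S → queue [L, K, D]
Visit L → queue [K, D]
Visit K → queue [D]
Visit D → queue []

F R Q N I G U O M T P B J C A E H S L K D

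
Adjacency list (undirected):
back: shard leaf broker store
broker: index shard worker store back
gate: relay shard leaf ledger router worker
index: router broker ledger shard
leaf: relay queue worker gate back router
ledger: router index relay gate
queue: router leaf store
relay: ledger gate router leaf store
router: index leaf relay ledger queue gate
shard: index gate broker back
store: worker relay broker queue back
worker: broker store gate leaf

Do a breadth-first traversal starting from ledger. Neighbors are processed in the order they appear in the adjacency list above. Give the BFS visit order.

ledger, router, index, relay, gate, leaf, queue, broker, shard, store, worker, back

Visit ledger; enqueue router, index, relay, gate → queue [router, index, relay, gate]
Visit router; enqueue leaf, queue → queue [index, relay, gate, leaf, queue]
Visit index; enqueue broker, shard → queue [relay, gate, leaf, queue, broker, shard]
Visit relay; enqueue store → queue [gate, leaf, queue, broker, shard, store]
Visit gate; enqueue worker → queue [leaf, queue, broker, shard, store, worker]
Visit leaf; enqueue back → queue [queue, broker, shard, store, worker, back]
Visit queue → queue [broker, shard, store, worker, back]
Visit broker → queue [shard, store, worker, back]
Visit shard → queue [store, worker, back]
Visit store → queue [worker, back]
Visit worker → queue [back]
Visit back → queue []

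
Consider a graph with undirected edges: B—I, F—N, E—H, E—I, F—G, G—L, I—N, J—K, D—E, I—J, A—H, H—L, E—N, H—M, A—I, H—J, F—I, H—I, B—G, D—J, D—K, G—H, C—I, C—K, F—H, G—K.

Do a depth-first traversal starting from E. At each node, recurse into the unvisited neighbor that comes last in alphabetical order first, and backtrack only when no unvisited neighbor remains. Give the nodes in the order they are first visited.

Visit E
E → N
N → I
I → J
J → K
K → G
G → L
L → H
H → M
H → F
H → A
G → B
K → D
K → C

E → N → I → J → K → G → L → H → M → F → A → B → D → C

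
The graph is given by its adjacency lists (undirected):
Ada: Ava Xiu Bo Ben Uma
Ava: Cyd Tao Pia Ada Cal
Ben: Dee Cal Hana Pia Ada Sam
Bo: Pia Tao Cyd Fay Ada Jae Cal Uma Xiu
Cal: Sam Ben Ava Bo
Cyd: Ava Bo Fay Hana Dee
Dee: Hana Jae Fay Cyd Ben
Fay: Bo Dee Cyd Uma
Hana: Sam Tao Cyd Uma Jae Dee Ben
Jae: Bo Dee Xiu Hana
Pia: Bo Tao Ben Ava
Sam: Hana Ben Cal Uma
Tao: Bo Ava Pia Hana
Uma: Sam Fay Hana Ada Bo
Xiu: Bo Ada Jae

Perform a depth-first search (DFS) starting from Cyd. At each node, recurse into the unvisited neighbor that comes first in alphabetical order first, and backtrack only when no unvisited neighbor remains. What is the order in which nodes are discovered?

Cyd → Ava → Ada → Ben → Cal → Bo → Fay → Dee → Hana → Jae → Xiu → Sam → Uma → Tao → Pia

Visit Cyd
Cyd → Ava
Ava → Ada
Ada → Ben
Ben → Cal
Cal → Bo
Bo → Fay
Fay → Dee
Dee → Hana
Hana → Jae
Jae → Xiu
Hana → Sam
Sam → Uma
Hana → Tao
Tao → Pia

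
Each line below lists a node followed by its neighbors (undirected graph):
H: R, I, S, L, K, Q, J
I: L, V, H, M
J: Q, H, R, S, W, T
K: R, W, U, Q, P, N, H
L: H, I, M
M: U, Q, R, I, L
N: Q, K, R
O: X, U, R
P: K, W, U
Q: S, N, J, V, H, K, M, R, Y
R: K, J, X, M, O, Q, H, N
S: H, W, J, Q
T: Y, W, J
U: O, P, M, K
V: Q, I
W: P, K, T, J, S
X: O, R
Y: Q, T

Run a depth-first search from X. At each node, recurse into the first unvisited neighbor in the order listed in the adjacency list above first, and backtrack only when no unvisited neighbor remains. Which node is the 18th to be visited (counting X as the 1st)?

Visit X
X → O
O → U
U → P
P → K
K → R
R → J
J → Q
Q → S
S → H
H → I
I → L
L → M
I → V
S → W
W → T
T → Y
Q → N

Visit order: X, O, U, P, K, R, J, Q, S, H, I, L, M, V, W, T, Y, N

N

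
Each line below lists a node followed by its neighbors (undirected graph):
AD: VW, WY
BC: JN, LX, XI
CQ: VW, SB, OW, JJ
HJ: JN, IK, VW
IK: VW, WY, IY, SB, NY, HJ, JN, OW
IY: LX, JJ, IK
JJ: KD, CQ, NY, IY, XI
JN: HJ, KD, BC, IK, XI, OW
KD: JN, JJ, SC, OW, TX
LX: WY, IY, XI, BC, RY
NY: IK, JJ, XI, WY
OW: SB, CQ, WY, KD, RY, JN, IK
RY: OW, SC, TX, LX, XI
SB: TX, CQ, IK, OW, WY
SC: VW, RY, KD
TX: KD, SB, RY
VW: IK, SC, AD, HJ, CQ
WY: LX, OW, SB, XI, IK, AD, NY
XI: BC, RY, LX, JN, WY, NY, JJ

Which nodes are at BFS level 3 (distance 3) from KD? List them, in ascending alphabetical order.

AD, LX

Level 0: KD
Level 1: JJ, JN, OW, SC, TX
Level 2: BC, CQ, HJ, IK, IY, NY, RY, SB, VW, WY, XI
Level 3: AD, LX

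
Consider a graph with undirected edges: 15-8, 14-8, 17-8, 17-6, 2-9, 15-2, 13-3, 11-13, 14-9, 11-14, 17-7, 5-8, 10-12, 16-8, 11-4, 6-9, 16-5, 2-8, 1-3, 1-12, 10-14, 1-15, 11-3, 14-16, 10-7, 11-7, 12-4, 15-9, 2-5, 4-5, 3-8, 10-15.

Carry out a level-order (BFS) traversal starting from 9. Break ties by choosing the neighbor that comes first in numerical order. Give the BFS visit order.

Visit 9; enqueue 2, 6, 14, 15 → queue [2, 6, 14, 15]
Visit 2; enqueue 5, 8 → queue [6, 14, 15, 5, 8]
Visit 6; enqueue 17 → queue [14, 15, 5, 8, 17]
Visit 14; enqueue 10, 11, 16 → queue [15, 5, 8, 17, 10, 11, 16]
Visit 15; enqueue 1 → queue [5, 8, 17, 10, 11, 16, 1]
Visit 5; enqueue 4 → queue [8, 17, 10, 11, 16, 1, 4]
Visit 8; enqueue 3 → queue [17, 10, 11, 16, 1, 4, 3]
Visit 17; enqueue 7 → queue [10, 11, 16, 1, 4, 3, 7]
Visit 10; enqueue 12 → queue [11, 16, 1, 4, 3, 7, 12]
Visit 11; enqueue 13 → queue [16, 1, 4, 3, 7, 12, 13]
Visit 16 → queue [1, 4, 3, 7, 12, 13]
Visit 1 → queue [4, 3, 7, 12, 13]
Visit 4 → queue [3, 7, 12, 13]
Visit 3 → queue [7, 12, 13]
Visit 7 → queue [12, 13]
Visit 12 → queue [13]
Visit 13 → queue []

9 2 6 14 15 5 8 17 10 11 16 1 4 3 7 12 13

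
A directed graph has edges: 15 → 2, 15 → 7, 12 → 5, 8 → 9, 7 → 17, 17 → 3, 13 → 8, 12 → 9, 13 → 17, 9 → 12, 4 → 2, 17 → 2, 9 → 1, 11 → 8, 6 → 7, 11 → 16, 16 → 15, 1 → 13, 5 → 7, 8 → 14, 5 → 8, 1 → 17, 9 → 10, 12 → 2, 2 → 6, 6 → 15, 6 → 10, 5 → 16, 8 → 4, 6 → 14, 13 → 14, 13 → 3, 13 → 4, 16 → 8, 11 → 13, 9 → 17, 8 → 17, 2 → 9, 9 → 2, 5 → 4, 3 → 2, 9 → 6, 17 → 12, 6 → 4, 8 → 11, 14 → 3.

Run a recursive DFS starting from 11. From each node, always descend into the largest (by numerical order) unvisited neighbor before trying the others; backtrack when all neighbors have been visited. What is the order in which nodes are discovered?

11, 16, 15, 7, 17, 12, 9, 10, 6, 14, 3, 2, 4, 1, 13, 8, 5

Visit 11
11 → 16
16 → 15
15 → 7
7 → 17
17 → 12
12 → 9
9 → 10
9 → 6
6 → 14
14 → 3
3 → 2
6 → 4
9 → 1
1 → 13
13 → 8
12 → 5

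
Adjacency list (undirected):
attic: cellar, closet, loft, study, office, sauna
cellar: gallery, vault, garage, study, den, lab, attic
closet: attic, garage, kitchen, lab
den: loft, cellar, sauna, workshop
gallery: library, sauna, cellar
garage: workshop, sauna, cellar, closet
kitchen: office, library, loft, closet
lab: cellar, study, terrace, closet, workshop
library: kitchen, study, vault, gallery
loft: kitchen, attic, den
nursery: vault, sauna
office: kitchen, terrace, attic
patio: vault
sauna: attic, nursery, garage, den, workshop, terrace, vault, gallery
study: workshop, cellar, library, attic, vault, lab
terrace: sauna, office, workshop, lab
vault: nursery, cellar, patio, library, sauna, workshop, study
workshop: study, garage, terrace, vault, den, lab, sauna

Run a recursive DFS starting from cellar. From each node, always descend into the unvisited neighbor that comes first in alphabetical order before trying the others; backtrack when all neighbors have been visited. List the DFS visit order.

cellar, attic, closet, garage, sauna, den, loft, kitchen, library, gallery, study, lab, terrace, office, workshop, vault, nursery, patio

Visit cellar
cellar → attic
attic → closet
closet → garage
garage → sauna
sauna → den
den → loft
loft → kitchen
kitchen → library
library → gallery
library → study
study → lab
lab → terrace
terrace → office
terrace → workshop
workshop → vault
vault → nursery
vault → patio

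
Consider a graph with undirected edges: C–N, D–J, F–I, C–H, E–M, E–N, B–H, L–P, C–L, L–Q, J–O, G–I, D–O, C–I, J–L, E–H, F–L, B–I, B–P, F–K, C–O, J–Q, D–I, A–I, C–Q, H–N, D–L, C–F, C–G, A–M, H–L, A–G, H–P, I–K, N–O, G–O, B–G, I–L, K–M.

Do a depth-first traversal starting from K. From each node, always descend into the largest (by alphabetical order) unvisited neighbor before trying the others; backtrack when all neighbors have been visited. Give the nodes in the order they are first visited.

K M E N O J Q L P H C I G B A F D

Visit K
K → M
M → E
E → N
N → O
O → J
J → Q
Q → L
L → P
P → H
H → C
C → I
I → G
G → B
G → A
I → F
I → D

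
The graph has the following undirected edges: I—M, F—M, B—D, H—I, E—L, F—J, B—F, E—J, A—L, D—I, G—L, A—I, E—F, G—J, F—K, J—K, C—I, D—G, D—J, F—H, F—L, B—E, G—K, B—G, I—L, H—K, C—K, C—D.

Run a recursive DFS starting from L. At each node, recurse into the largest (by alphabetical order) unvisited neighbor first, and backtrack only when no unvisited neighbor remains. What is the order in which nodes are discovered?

L -> I -> M -> F -> K -> J -> G -> D -> C -> B -> E -> H -> A

Visit L
L → I
I → M
M → F
F → K
K → J
J → G
G → D
D → C
D → B
B → E
K → H
I → A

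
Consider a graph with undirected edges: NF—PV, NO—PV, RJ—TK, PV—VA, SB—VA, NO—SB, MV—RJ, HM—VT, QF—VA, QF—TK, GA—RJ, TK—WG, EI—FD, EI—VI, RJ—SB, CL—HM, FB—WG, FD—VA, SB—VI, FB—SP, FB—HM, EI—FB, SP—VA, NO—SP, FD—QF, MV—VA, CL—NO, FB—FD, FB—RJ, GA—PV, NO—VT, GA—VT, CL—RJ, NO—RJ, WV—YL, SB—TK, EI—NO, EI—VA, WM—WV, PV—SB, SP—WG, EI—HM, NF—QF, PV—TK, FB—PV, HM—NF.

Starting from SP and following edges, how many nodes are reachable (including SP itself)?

BFS from SP visits: SP, WG, VA, NO, FB, TK, SB, QF, PV, MV, FD, EI, VT, RJ, CL, HM, VI, NF, GA
Reachable nodes: 19 of 22 total.

19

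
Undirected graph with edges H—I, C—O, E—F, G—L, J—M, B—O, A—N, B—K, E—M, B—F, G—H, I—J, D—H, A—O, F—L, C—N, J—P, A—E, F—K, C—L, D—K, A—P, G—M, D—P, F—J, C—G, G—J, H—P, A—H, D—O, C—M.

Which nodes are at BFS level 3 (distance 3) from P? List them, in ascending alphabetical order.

Level 0: P
Level 1: A, D, H, J
Level 2: E, F, G, I, K, M, N, O
Level 3: B, C, L

B, C, L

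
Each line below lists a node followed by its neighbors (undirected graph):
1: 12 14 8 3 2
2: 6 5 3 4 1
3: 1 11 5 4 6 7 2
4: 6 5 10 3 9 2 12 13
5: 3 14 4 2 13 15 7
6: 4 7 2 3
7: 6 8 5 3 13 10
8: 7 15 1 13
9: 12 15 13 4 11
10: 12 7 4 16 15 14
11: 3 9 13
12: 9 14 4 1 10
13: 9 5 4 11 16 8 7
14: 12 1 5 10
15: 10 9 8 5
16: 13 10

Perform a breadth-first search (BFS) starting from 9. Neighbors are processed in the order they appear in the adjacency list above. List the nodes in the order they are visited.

Visit 9; enqueue 12, 15, 13, 4, 11 → queue [12, 15, 13, 4, 11]
Visit 12; enqueue 14, 1, 10 → queue [15, 13, 4, 11, 14, 1, 10]
Visit 15; enqueue 8, 5 → queue [13, 4, 11, 14, 1, 10, 8, 5]
Visit 13; enqueue 16, 7 → queue [4, 11, 14, 1, 10, 8, 5, 16, 7]
Visit 4; enqueue 6, 3, 2 → queue [11, 14, 1, 10, 8, 5, 16, 7, 6, 3, 2]
Visit 11 → queue [14, 1, 10, 8, 5, 16, 7, 6, 3, 2]
Visit 14 → queue [1, 10, 8, 5, 16, 7, 6, 3, 2]
Visit 1 → queue [10, 8, 5, 16, 7, 6, 3, 2]
Visit 10 → queue [8, 5, 16, 7, 6, 3, 2]
Visit 8 → queue [5, 16, 7, 6, 3, 2]
Visit 5 → queue [16, 7, 6, 3, 2]
Visit 16 → queue [7, 6, 3, 2]
Visit 7 → queue [6, 3, 2]
Visit 6 → queue [3, 2]
Visit 3 → queue [2]
Visit 2 → queue []

9 → 12 → 15 → 13 → 4 → 11 → 14 → 1 → 10 → 8 → 5 → 16 → 7 → 6 → 3 → 2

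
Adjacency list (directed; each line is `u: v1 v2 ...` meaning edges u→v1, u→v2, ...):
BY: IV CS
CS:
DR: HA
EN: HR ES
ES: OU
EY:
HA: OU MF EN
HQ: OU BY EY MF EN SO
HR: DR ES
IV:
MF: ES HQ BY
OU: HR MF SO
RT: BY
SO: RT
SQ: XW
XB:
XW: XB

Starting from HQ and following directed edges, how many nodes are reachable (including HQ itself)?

14

BFS from HQ visits: HQ, BY, EN, EY, MF, OU, SO, CS, IV, ES, HR, RT, DR, HA
Reachable nodes: 14 of 17 total.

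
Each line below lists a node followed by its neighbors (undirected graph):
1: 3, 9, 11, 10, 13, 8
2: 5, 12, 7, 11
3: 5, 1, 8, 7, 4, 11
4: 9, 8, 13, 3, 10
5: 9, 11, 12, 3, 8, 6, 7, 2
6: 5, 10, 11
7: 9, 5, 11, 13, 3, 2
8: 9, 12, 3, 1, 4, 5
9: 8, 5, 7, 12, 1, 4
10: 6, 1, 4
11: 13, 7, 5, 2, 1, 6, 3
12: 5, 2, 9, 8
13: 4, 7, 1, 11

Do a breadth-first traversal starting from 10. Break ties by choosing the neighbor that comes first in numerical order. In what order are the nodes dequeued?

Visit 10; enqueue 1, 4, 6 → queue [1, 4, 6]
Visit 1; enqueue 3, 8, 9, 11, 13 → queue [4, 6, 3, 8, 9, 11, 13]
Visit 4 → queue [6, 3, 8, 9, 11, 13]
Visit 6; enqueue 5 → queue [3, 8, 9, 11, 13, 5]
Visit 3; enqueue 7 → queue [8, 9, 11, 13, 5, 7]
Visit 8; enqueue 12 → queue [9, 11, 13, 5, 7, 12]
Visit 9 → queue [11, 13, 5, 7, 12]
Visit 11; enqueue 2 → queue [13, 5, 7, 12, 2]
Visit 13 → queue [5, 7, 12, 2]
Visit 5 → queue [7, 12, 2]
Visit 7 → queue [12, 2]
Visit 12 → queue [2]
Visit 2 → queue []

10 → 1 → 4 → 6 → 3 → 8 → 9 → 11 → 13 → 5 → 7 → 12 → 2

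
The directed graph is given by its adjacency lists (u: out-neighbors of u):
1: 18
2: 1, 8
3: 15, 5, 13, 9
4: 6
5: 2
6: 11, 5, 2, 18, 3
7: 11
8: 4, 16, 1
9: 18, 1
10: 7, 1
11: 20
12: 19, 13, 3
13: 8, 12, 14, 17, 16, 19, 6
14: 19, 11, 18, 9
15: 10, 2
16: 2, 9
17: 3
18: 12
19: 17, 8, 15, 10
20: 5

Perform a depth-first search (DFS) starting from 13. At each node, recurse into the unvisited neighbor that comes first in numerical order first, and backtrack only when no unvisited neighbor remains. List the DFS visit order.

13 6 2 1 18 12 3 5 9 15 10 7 11 20 19 8 4 16 17 14

Visit 13
13 → 6
6 → 2
2 → 1
1 → 18
18 → 12
12 → 3
3 → 5
3 → 9
3 → 15
15 → 10
10 → 7
7 → 11
11 → 20
12 → 19
19 → 8
8 → 4
8 → 16
19 → 17
13 → 14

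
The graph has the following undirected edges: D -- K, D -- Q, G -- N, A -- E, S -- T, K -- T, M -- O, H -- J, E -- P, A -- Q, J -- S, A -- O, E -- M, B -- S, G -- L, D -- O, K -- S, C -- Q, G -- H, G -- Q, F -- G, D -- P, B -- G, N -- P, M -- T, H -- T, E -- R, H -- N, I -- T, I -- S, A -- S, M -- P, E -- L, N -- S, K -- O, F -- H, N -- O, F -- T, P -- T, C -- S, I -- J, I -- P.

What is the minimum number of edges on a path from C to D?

Level 0: C
Level 1: Q, S
Level 2: A, B, D, G, I, J, K, N, T
Level 3: E, F, H, L, M, O, P
Level 4: R
D first appears at level 2.

2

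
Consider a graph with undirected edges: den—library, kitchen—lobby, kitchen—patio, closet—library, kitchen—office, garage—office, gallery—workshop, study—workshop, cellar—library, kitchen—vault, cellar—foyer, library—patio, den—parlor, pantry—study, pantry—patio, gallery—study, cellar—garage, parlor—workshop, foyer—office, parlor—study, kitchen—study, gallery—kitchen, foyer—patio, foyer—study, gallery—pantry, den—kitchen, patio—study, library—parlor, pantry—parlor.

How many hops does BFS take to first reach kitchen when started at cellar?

Level 0: cellar
Level 1: foyer, garage, library
Level 2: closet, den, office, parlor, patio, study
Level 3: gallery, kitchen, pantry, workshop
Level 4: lobby, vault
kitchen first appears at level 3.

3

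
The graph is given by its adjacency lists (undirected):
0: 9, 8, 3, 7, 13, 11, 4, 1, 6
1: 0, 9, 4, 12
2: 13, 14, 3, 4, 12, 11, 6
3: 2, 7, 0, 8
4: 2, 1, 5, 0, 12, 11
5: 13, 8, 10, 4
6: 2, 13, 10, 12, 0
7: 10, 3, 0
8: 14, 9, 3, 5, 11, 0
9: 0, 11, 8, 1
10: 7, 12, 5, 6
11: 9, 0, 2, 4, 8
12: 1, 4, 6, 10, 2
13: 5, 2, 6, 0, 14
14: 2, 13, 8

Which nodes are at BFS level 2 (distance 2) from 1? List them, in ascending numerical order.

Level 0: 1
Level 1: 0, 4, 9, 12
Level 2: 2, 3, 5, 6, 7, 8, 10, 11, 13
Level 3: 14

2, 3, 5, 6, 7, 8, 10, 11, 13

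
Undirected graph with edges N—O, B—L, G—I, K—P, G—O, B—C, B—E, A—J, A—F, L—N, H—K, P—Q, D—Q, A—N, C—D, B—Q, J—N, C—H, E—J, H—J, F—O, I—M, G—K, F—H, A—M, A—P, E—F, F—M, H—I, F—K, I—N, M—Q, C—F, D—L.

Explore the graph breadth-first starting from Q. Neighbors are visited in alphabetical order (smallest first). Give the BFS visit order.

Visit Q; enqueue B, D, M, P → queue [B, D, M, P]
Visit B; enqueue C, E, L → queue [D, M, P, C, E, L]
Visit D → queue [M, P, C, E, L]
Visit M; enqueue A, F, I → queue [P, C, E, L, A, F, I]
Visit P; enqueue K → queue [C, E, L, A, F, I, K]
Visit C; enqueue H → queue [E, L, A, F, I, K, H]
Visit E; enqueue J → queue [L, A, F, I, K, H, J]
Visit L; enqueue N → queue [A, F, I, K, H, J, N]
Visit A → queue [F, I, K, H, J, N]
Visit F; enqueue O → queue [I, K, H, J, N, O]
Visit I; enqueue G → queue [K, H, J, N, O, G]
Visit K → queue [H, J, N, O, G]
Visit H → queue [J, N, O, G]
Visit J → queue [N, O, G]
Visit N → queue [O, G]
Visit O → queue [G]
Visit G → queue []

Q → B → D → M → P → C → E → L → A → F → I → K → H → J → N → O → G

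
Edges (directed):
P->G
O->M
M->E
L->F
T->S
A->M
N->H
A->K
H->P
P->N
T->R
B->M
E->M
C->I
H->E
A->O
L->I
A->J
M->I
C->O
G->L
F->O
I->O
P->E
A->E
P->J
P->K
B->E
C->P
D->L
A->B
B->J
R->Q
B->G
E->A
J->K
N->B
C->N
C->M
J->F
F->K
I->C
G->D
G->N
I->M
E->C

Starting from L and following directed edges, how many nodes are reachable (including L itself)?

BFS from L visits: L, F, I, K, O, C, M, N, P, E, B, H, G, J, A, D
Reachable nodes: 16 of 20 total.

16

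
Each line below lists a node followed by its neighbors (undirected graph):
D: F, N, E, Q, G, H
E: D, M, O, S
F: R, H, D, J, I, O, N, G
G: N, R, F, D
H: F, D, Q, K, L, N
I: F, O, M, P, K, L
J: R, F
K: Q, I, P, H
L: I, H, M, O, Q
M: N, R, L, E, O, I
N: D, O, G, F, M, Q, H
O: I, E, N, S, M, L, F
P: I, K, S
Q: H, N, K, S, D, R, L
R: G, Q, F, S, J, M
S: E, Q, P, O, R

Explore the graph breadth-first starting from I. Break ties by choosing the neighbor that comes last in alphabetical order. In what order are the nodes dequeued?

Visit I; enqueue P, O, M, L, K, F → queue [P, O, M, L, K, F]
Visit P; enqueue S → queue [O, M, L, K, F, S]
Visit O; enqueue N, E → queue [M, L, K, F, S, N, E]
Visit M; enqueue R → queue [L, K, F, S, N, E, R]
Visit L; enqueue Q, H → queue [K, F, S, N, E, R, Q, H]
Visit K → queue [F, S, N, E, R, Q, H]
Visit F; enqueue J, G, D → queue [S, N, E, R, Q, H, J, G, D]
Visit S → queue [N, E, R, Q, H, J, G, D]
Visit N → queue [E, R, Q, H, J, G, D]
Visit E → queue [R, Q, H, J, G, D]
Visit R → queue [Q, H, J, G, D]
Visit Q → queue [H, J, G, D]
Visit H → queue [J, G, D]
Visit J → queue [G, D]
Visit G → queue [D]
Visit D → queue []

I, P, O, M, L, K, F, S, N, E, R, Q, H, J, G, D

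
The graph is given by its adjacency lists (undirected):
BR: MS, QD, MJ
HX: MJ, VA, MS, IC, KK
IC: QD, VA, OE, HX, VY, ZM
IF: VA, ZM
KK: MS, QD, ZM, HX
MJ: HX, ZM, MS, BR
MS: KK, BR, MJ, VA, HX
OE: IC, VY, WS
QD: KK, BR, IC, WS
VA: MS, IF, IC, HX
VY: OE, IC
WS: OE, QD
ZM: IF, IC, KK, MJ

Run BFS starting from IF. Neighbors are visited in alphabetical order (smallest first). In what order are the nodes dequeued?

IF, VA, ZM, HX, IC, MS, KK, MJ, OE, QD, VY, BR, WS

Visit IF; enqueue VA, ZM → queue [VA, ZM]
Visit VA; enqueue HX, IC, MS → queue [ZM, HX, IC, MS]
Visit ZM; enqueue KK, MJ → queue [HX, IC, MS, KK, MJ]
Visit HX → queue [IC, MS, KK, MJ]
Visit IC; enqueue OE, QD, VY → queue [MS, KK, MJ, OE, QD, VY]
Visit MS; enqueue BR → queue [KK, MJ, OE, QD, VY, BR]
Visit KK → queue [MJ, OE, QD, VY, BR]
Visit MJ → queue [OE, QD, VY, BR]
Visit OE; enqueue WS → queue [QD, VY, BR, WS]
Visit QD → queue [VY, BR, WS]
Visit VY → queue [BR, WS]
Visit BR → queue [WS]
Visit WS → queue []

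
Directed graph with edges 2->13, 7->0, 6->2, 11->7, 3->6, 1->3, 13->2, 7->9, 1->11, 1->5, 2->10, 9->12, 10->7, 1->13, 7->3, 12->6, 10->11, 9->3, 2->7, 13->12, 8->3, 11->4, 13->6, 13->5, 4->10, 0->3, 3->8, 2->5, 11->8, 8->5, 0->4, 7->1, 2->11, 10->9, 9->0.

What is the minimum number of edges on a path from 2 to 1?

Level 0: 2
Level 1: 5, 7, 10, 11, 13
Level 2: 0, 1, 3, 4, 6, 8, 9, 12
1 first appears at level 2.

2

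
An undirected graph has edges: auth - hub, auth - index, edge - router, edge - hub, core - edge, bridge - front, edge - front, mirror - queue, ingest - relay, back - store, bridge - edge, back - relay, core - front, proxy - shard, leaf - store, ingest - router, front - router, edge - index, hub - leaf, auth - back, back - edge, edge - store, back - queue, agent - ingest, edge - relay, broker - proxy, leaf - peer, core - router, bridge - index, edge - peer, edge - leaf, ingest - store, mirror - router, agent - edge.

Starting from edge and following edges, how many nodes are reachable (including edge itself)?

17

BFS from edge visits: edge, agent, back, bridge, core, front, hub, index, leaf, peer, relay, router, store, ingest, auth, queue, mirror
Reachable nodes: 17 of 20 total.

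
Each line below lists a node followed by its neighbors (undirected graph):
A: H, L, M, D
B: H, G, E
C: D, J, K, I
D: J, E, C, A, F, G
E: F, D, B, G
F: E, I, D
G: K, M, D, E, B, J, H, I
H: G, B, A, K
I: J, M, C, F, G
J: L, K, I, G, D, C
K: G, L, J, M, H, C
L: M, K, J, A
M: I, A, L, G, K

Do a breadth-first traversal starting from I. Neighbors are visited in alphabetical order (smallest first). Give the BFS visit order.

I, C, F, G, J, M, D, K, E, B, H, L, A

Visit I; enqueue C, F, G, J, M → queue [C, F, G, J, M]
Visit C; enqueue D, K → queue [F, G, J, M, D, K]
Visit F; enqueue E → queue [G, J, M, D, K, E]
Visit G; enqueue B, H → queue [J, M, D, K, E, B, H]
Visit J; enqueue L → queue [M, D, K, E, B, H, L]
Visit M; enqueue A → queue [D, K, E, B, H, L, A]
Visit D → queue [K, E, B, H, L, A]
Visit K → queue [E, B, H, L, A]
Visit E → queue [B, H, L, A]
Visit B → queue [H, L, A]
Visit H → queue [L, A]
Visit L → queue [A]
Visit A → queue []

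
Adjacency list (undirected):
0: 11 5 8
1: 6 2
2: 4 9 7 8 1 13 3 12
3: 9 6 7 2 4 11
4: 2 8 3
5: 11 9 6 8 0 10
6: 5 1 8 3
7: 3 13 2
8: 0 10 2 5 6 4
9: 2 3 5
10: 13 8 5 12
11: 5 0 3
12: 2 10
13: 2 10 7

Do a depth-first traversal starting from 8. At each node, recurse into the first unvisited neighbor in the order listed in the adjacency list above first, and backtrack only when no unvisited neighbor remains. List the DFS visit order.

8 -> 0 -> 11 -> 5 -> 9 -> 2 -> 4 -> 3 -> 6 -> 1 -> 7 -> 13 -> 10 -> 12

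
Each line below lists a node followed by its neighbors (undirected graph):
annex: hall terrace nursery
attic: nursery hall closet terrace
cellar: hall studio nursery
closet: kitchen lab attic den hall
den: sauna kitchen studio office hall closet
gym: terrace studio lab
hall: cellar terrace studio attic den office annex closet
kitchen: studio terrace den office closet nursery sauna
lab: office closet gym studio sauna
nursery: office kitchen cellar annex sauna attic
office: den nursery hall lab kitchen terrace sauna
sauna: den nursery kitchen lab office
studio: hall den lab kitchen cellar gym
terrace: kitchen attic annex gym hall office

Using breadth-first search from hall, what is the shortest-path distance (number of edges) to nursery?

2

Level 0: hall
Level 1: annex, attic, cellar, closet, den, office, studio, terrace
Level 2: gym, kitchen, lab, nursery, sauna
nursery first appears at level 2.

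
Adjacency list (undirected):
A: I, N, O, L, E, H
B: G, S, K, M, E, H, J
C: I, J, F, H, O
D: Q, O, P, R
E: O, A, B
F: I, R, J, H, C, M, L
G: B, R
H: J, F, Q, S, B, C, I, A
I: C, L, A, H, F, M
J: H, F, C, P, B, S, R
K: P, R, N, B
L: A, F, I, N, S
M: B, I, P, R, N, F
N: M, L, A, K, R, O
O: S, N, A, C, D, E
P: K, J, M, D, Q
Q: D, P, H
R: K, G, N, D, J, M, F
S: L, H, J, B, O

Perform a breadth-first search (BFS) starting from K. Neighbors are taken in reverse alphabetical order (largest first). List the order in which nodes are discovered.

Visit K; enqueue R, P, N, B → queue [R, P, N, B]
Visit R; enqueue M, J, G, F, D → queue [P, N, B, M, J, G, F, D]
Visit P; enqueue Q → queue [N, B, M, J, G, F, D, Q]
Visit N; enqueue O, L, A → queue [B, M, J, G, F, D, Q, O, L, A]
Visit B; enqueue S, H, E → queue [M, J, G, F, D, Q, O, L, A, S, H, E]
Visit M; enqueue I → queue [J, G, F, D, Q, O, L, A, S, H, E, I]
Visit J; enqueue C → queue [G, F, D, Q, O, L, A, S, H, E, I, C]
Visit G → queue [F, D, Q, O, L, A, S, H, E, I, C]
Visit F → queue [D, Q, O, L, A, S, H, E, I, C]
Visit D → queue [Q, O, L, A, S, H, E, I, C]
Visit Q → queue [O, L, A, S, H, E, I, C]
Visit O → queue [L, A, S, H, E, I, C]
Visit L → queue [A, S, H, E, I, C]
Visit A → queue [S, H, E, I, C]
Visit S → queue [H, E, I, C]
Visit H → queue [E, I, C]
Visit E → queue [I, C]
Visit I → queue [C]
Visit C → queue []

K, R, P, N, B, M, J, G, F, D, Q, O, L, A, S, H, E, I, C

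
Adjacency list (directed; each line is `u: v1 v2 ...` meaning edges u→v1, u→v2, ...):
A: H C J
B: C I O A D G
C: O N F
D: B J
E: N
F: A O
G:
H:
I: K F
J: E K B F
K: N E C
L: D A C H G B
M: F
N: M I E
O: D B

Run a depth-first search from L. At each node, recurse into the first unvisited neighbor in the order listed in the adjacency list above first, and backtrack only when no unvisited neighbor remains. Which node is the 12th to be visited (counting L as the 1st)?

Visit L
L → D
D → B
B → C
C → O
C → N
N → M
M → F
F → A
A → H
A → J
J → E
J → K
N → I
B → G

Visit order: L, D, B, C, O, N, M, F, A, H, J, E, K, I, G

E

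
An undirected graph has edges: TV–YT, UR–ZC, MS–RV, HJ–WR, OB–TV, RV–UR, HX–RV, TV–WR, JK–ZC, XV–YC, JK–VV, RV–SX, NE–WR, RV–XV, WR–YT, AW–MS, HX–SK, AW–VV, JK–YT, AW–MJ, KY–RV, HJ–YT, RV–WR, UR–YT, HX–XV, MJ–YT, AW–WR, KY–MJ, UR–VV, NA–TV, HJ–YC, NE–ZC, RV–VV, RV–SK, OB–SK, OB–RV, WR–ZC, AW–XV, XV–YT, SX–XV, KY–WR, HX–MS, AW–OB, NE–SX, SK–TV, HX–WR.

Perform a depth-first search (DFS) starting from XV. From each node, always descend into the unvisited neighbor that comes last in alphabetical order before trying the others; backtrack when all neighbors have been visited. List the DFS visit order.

XV -> YT -> WR -> ZC -> UR -> VV -> RV -> SX -> NE -> SK -> TV -> OB -> AW -> MS -> HX -> MJ -> KY -> NA -> JK -> HJ -> YC

Visit XV
XV → YT
YT → WR
WR → ZC
ZC → UR
UR → VV
VV → RV
RV → SX
SX → NE
RV → SK
SK → TV
TV → OB
OB → AW
AW → MS
MS → HX
AW → MJ
MJ → KY
TV → NA
VV → JK
WR → HJ
HJ → YC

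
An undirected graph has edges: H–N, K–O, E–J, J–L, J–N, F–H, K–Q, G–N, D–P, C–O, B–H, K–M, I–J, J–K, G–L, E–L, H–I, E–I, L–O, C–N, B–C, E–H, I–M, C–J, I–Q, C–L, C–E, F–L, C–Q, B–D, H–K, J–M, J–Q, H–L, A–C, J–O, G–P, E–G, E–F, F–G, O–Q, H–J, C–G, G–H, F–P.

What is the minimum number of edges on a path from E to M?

Level 0: E
Level 1: C, F, G, H, I, J, L
Level 2: A, B, K, M, N, O, P, Q
Level 3: D
M first appears at level 2.

2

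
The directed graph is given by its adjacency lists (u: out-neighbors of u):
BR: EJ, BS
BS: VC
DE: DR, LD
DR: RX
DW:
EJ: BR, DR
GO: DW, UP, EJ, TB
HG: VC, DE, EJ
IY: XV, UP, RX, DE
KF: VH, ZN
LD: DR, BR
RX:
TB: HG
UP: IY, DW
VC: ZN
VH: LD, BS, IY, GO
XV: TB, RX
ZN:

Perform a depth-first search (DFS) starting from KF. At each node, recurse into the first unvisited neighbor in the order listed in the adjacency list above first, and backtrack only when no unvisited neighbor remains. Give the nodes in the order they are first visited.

Visit KF
KF → VH
VH → LD
LD → DR
DR → RX
LD → BR
BR → EJ
BR → BS
BS → VC
VC → ZN
VH → IY
IY → XV
XV → TB
TB → HG
HG → DE
IY → UP
UP → DW
VH → GO

KF, VH, LD, DR, RX, BR, EJ, BS, VC, ZN, IY, XV, TB, HG, DE, UP, DW, GO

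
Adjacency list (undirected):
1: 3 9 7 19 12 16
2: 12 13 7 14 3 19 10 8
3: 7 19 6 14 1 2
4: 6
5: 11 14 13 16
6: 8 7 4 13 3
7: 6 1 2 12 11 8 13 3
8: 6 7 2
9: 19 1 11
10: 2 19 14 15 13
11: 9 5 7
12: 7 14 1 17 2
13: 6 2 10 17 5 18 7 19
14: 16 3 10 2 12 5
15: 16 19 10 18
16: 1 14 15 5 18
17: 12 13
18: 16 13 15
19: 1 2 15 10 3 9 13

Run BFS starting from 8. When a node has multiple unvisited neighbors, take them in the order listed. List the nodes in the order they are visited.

8, 6, 7, 2, 4, 13, 3, 1, 12, 11, 14, 19, 10, 17, 5, 18, 9, 16, 15

Visit 8; enqueue 6, 7, 2 → queue [6, 7, 2]
Visit 6; enqueue 4, 13, 3 → queue [7, 2, 4, 13, 3]
Visit 7; enqueue 1, 12, 11 → queue [2, 4, 13, 3, 1, 12, 11]
Visit 2; enqueue 14, 19, 10 → queue [4, 13, 3, 1, 12, 11, 14, 19, 10]
Visit 4 → queue [13, 3, 1, 12, 11, 14, 19, 10]
Visit 13; enqueue 17, 5, 18 → queue [3, 1, 12, 11, 14, 19, 10, 17, 5, 18]
Visit 3 → queue [1, 12, 11, 14, 19, 10, 17, 5, 18]
Visit 1; enqueue 9, 16 → queue [12, 11, 14, 19, 10, 17, 5, 18, 9, 16]
Visit 12 → queue [11, 14, 19, 10, 17, 5, 18, 9, 16]
Visit 11 → queue [14, 19, 10, 17, 5, 18, 9, 16]
Visit 14 → queue [19, 10, 17, 5, 18, 9, 16]
Visit 19; enqueue 15 → queue [10, 17, 5, 18, 9, 16, 15]
Visit 10 → queue [17, 5, 18, 9, 16, 15]
Visit 17 → queue [5, 18, 9, 16, 15]
Visit 5 → queue [18, 9, 16, 15]
Visit 18 → queue [9, 16, 15]
Visit 9 → queue [16, 15]
Visit 16 → queue [15]
Visit 15 → queue []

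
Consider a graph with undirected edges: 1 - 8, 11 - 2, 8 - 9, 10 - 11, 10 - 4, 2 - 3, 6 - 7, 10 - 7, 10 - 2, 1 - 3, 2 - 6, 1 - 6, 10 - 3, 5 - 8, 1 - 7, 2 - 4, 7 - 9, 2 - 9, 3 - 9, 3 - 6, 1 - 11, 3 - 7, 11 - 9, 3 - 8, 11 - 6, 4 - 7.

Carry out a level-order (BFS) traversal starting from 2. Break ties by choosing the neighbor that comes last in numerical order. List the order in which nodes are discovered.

Visit 2; enqueue 11, 10, 9, 6, 4, 3 → queue [11, 10, 9, 6, 4, 3]
Visit 11; enqueue 1 → queue [10, 9, 6, 4, 3, 1]
Visit 10; enqueue 7 → queue [9, 6, 4, 3, 1, 7]
Visit 9; enqueue 8 → queue [6, 4, 3, 1, 7, 8]
Visit 6 → queue [4, 3, 1, 7, 8]
Visit 4 → queue [3, 1, 7, 8]
Visit 3 → queue [1, 7, 8]
Visit 1 → queue [7, 8]
Visit 7 → queue [8]
Visit 8; enqueue 5 → queue [5]
Visit 5 → queue []

2 → 11 → 10 → 9 → 6 → 4 → 3 → 1 → 7 → 8 → 5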